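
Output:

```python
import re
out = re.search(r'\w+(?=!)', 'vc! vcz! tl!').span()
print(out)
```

(0, 2)

Because the assertion is zero-width, the text it checks is not consumed and won't appear in the result.
`re.search` scans for the first position where the pattern succeeds.
The match spans [0:2] → 'vc'.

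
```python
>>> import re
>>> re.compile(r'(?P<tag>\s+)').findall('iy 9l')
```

[' ']

The pattern matches one or more of whitespace (captured as 'tag').
With a single group, `findall` returns only what that group captured — 1 item.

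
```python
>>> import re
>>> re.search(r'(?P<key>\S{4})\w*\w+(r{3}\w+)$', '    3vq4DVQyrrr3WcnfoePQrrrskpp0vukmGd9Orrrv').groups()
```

('3vq4', 'rrrv')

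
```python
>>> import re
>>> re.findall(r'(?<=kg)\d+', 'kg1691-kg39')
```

['1691', '39']

Lookahead/lookbehind check context without consuming it, so the matched span excludes the asserted characters.
No capturing groups, so `findall` returns the 2 full match strings.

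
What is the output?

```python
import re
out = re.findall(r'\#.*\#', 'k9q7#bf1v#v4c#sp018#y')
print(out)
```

['#bf1v#v4c#sp018#']

Scanning left to right: at [4:20] → '#bf1v#v4c#sp018#'.
No capturing groups, so `findall` returns the 1 full match string.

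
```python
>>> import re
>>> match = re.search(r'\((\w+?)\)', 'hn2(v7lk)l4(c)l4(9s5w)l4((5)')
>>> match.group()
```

'(v7lk)'

`search` walks the string left to right and returns the first match it finds.
The match spans [3:9] → '(v7lk)'.
Captured: group 1 = 'v7lk'.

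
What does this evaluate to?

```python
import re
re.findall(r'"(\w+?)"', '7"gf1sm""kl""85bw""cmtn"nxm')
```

Walking the string: at [1:8] match '"gf1sm"', group 1 = 'gf1sm'; at [8:12] match '"kl"', group 1 = 'kl'; at [12:18] match '"85bw"', group 1 = '85bw'; at [18:24] match '"cmtn"', group 1 = 'cmtn'.
One capturing group, so `findall` returns just the captured substring from each match — 4 in all.

['gf1sm', 'kl', '85bw', 'cmtn']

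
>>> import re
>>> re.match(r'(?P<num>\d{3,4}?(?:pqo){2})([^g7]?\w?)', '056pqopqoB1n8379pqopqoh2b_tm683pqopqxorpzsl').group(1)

The match spans [0:11] → '056pqopqoB1'.
Captured: group 1 = '056pqopqo', group 2 = 'B1'.

'056pqopqo'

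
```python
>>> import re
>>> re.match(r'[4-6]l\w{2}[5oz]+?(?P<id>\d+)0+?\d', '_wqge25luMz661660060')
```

None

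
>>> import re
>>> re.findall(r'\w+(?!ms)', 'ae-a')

['ae', 'a']

A negative assertion filters positions out without eating any characters.
No capturing groups, so `findall` returns the 2 full match strings.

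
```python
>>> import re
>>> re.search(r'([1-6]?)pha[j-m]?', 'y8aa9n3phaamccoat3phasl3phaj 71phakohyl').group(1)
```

'3'

Pattern: optionally a character in [1-6] (captured); then the literal 'pha', then optionally a character in [j-m].
Unlike `match`, `search` isn't anchored — it looks for the pattern anywhere in the string.
The match spans [6:10] → '3pha'.
Captured: group 1 = '3'.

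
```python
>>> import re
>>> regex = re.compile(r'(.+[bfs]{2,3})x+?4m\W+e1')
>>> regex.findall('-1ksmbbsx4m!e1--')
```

['-1ksmbbs']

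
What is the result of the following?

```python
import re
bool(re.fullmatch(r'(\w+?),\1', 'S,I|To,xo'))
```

False

`fullmatch` succeeds only if the pattern covers the string from start to end.
Here the string isn't matched end-to-end, so the call returns None, and `bool(None)` is False.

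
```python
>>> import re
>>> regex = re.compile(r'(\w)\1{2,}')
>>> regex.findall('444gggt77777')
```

['4', 'g', '7']

The backreference `\1` re-matches whatever the first group consumed, character for character.
Walking the string: at [0:3] match '444', group 1 = '4'; at [3:6] match 'ggg', group 1 = 'g'; at [7:12] match '77777', group 1 = '7'.
One capturing group, so `findall` returns just the captured substring from each match — 3 in all.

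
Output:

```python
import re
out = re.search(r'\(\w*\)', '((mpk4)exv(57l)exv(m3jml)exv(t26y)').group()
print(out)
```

The match spans [1:7] → '(mpk4)'.

(mpk4)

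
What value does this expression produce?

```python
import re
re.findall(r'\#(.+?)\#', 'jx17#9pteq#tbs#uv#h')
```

['9pteq', 'uv']

The `?` after the quantifier makes it lazy — it takes as little as possible before letting the rest of the pattern try.
`findall` collects group 1 from each match (2 total).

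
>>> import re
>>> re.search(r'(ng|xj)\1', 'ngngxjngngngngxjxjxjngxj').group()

'ngng'

`\1` is not a pattern — it's the concrete string captured by group 1, re-applied verbatim.
The match spans [0:4] → 'ngng'.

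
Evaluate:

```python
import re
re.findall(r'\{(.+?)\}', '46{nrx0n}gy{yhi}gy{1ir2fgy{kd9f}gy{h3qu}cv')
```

['nrx0n', 'yhi', '1ir2fgy{kd9f', 'h3qu']

With a single group, `findall` returns only what that group captured — 4 items.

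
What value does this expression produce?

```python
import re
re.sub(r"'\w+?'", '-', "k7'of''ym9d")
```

Matches: at [2:6] → "'of'".
`sub` substitutes '-' at each match site.

"k7-'ym9d"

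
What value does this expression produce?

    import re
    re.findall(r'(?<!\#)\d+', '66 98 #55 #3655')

['66', '98', '5', '655']

`(?!…)`/`(?<!…)` only lets a position through if the neighbouring text does NOT match; no characters are consumed.
Matches: at [0:2] → '66'; at [3:5] → '98'; at [8:9] → '5'; at [12:15] → '655'.
With no groups in the pattern, `findall` gives back each whole match — 4 here.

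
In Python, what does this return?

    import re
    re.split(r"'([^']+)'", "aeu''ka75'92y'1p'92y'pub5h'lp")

["aeu'", 'ka75', '92y', '1p', '92y', 'pub5h', 'lp']

Matches to split on: at [4:10] → "'ka75'"; at [13:17] → "'1p'"; at [20:27] → "'pub5h'".
Because the pattern has a capturing group, `split` also inserts each captured text between the pieces.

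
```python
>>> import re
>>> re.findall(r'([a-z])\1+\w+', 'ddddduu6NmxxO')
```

`\1` is not a pattern — it's the concrete string captured by group 1, re-applied verbatim.
Walking the string: at [0:13] match 'ddddduu6NmxxO', group 1 = 'd'.
One capturing group, so `findall` returns just the captured substring from the one match — 1 in all.

['d']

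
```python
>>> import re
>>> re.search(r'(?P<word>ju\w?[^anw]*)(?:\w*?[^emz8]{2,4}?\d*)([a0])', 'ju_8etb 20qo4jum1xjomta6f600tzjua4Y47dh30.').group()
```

'ju_8etb 20qo4jum1xjomta6f600'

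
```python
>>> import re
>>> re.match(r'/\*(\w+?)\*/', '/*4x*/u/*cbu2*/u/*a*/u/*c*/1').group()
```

'/*4x*/'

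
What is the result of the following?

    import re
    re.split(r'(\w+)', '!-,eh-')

['!-,', 'eh', '-']

Pattern: one or more of a word character (captured).
Matches to split on: at [3:5] → 'eh'.
With a capturing group present, the delimiter's captured portion is kept in the result list.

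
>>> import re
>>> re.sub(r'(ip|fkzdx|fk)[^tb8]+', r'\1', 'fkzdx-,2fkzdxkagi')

'fkzdx'

Branches in `(...|...)` are attempted left-to-right; the first branch that allows the whole pattern to succeed is taken.
Each match is replaced using the text its own group 1 captured.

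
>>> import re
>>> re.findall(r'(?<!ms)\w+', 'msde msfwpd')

['msde', 'msfwpd']

The negative lookahead/lookbehind blocks any match where the forbidden context is present.
Scanning left to right: at [0:4] → 'msde'; at [5:11] → 'msfwpd'.
Since nothing is captured, `findall` lists the 2 matched substrings directly.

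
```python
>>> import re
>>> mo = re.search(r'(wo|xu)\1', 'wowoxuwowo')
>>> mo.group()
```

'wowo'

`\1` is not a pattern — it's the concrete string captured by group 1, re-applied verbatim.
`re.search` tries every starting position until one works.
The match spans [0:4] → 'wowo'.
Captured: group 1 = 'wo'.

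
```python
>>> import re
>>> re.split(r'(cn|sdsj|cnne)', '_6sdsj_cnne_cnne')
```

`|` is ordered: at each position the engine commits to the first alternative that works.
Matches to split on: at [2:6] → 'sdsj'; at [7:9] → 'cn'; at [12:14] → 'cn'.
With a capturing group present, the delimiter's captured portion is kept in the result list.

['_6', 'sdsj', '_', 'cn', 'ne_', 'cn', 'ne']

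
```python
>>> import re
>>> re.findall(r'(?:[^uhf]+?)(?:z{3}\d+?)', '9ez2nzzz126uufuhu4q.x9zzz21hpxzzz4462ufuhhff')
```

Pattern: one or more of any character except [uhf] (lazy) (non-capturing group); then exactly 3 of a literal 'z', then one or more of a digit (lazy) (non-capturing group).
Matches: at [0:9] → '9ez2nzzz1'; at [17:26] → '4q.x9zzz2'; at [28:34] → 'pxzzz4'.
Since nothing is captured, `findall` lists the 3 matched substrings directly.

['9ez2nzzz1', '4q.x9zzz2', 'pxzzz4']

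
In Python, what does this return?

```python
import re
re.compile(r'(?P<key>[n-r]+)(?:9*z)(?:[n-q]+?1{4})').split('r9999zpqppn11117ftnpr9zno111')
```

['', 'r', '7ftnpr9zno111']

This matches one or more of a character in [n-r] (captured as 'key'); then zero or more of a literal '9', then the literal 'z' (non-capturing group); then one or more of a character in [n-q] (lazy), then exactly 4 of a literal '1' (non-capturing group).
Matches to split on: at [0:15] → 'r9999zpqppn1111'.
`re.split` interleaves the captured-group text with the surrounding fragments.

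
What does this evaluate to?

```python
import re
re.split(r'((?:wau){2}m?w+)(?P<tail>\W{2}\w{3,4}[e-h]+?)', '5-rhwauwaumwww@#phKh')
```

`re.split` interleaves the captured-group text with the surrounding fragments.

['5-rh', 'wauwaumwww', '@#phKh', '']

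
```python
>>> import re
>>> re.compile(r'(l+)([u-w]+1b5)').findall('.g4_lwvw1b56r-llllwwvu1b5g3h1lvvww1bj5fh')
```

Pattern: one or more of a literal 'l' (captured); then one or more of a character in [u-w], then the literal '1b5' (captured).
Walking the string: at [4:11] match 'lwvw1b5', groups = ('l', 'wvw1b5'); at [14:25] match 'llllwwvu1b5', groups = ('llll', 'wwvu1b5').
With 2 capturing groups, `findall` returns a 2-tuple per match.

[('l', 'wvw1b5'), ('llll', 'wwvu1b5')]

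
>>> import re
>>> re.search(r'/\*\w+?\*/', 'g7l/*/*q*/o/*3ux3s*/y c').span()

The match spans [5:10] → '/*q*/'.

(5, 10)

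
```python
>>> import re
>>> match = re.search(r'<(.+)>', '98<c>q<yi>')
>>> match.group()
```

`search` walks the string left to right and returns the first match it finds.
The match spans [2:10] → '<c>q<yi>'.
Captured: group 1 = 'c>q<yi'.

'<c>q<yi>'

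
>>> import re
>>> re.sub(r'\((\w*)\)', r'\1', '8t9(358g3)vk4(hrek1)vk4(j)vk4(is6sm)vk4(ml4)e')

`\1` in the replacement pulls in group 1's text for each match.

'8t9358g3vk4hrek1vk4jvk4is6smvk4ml4e'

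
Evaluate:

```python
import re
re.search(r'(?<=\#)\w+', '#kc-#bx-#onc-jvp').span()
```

The positive lookaround only admits positions where the adjacent text matches; those characters stay outside the span.
`re.search` scans for the first position where the pattern succeeds.
The match spans [1:3] → 'kc'.

(1, 3)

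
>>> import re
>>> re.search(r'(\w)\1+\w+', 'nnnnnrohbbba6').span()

(0, 13)

After group 1 captures some text, `\1` only succeeds where that same text appears again.
The match spans [0:13] → 'nnnnnrohbbba6'.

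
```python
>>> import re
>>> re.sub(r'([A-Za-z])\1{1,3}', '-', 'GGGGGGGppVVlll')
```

A backreference is literal: `\1` must see the identical characters the first group matched.
Matches: at [0:4] → 'GGGG'; at [4:7] → 'GGG'; at [7:9] → 'pp'; at [9:11] → 'VV'; at [11:14] → 'lll'.
Every occurrence is swapped for '-'.

'-----'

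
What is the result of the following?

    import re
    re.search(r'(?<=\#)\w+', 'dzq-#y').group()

'y'

The `(?=…)`/`(?<=…)` assertion just peeks at neighbouring text; it doesn't advance the match position.
`re.search` tries every starting position until one works.
The match spans [5:6] → 'y'.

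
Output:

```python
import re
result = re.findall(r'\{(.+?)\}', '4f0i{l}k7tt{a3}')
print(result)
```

The `?` after the quantifier makes it lazy — it takes as little as possible before letting the rest of the pattern try.
With a single group, `findall` returns only what that group captured — 2 items.

['l', 'a3']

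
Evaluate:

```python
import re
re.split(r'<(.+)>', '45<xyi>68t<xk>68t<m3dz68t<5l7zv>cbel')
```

['45', 'xyi>68t<xk>68t<m3dz68t<5l7zv', 'cbel']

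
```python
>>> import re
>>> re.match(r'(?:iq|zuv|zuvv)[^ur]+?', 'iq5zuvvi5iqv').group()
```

With `match`, the pattern is implicitly anchored at the beginning.
The match spans [0:3] → 'iq5'.

'iq5'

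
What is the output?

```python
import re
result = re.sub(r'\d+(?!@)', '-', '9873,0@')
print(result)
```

-,0@

Because the assertion is negative and zero-width, positions next to the forbidden text are skipped.
Every occurrence is swapped for '-'.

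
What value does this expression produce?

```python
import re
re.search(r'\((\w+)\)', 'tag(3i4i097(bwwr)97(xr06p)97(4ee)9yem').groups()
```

Unlike `match`, `search` isn't anchored — it looks for the pattern anywhere in the string.
The match spans [11:17] → '(bwwr)'.
Captured: group 1 = 'bwwr'.

('bwwr',)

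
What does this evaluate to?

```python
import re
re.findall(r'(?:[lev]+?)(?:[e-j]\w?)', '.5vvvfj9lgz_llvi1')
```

['vvvfj', 'lgz', 'llvi1']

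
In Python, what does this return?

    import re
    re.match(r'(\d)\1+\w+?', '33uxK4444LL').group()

'33u'

After group 1 captures some text, `\1` only succeeds where that same text appears again.
`re.match` won't scan ahead — the pattern has to work from the very first character.
The match spans [0:3] → '33u'.
Captured: group 1 = '3'.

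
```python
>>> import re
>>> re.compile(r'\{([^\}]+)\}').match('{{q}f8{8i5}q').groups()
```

('{q',)

With `match`, the pattern is implicitly anchored at the beginning.
The match spans [0:4] → '{{q}'.
Captured: group 1 = '{q'.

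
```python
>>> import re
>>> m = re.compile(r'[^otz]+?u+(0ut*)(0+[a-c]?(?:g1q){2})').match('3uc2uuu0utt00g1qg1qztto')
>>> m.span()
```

(0, 19)

With `match`, the pattern is implicitly anchored at the beginning.
The match spans [0:19] → '3uc2uuu0utt00g1qg1q'.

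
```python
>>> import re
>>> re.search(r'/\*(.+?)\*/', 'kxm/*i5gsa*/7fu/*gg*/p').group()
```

The match spans [3:12] → '/*i5gsa*/'.

'/*i5gsa*/'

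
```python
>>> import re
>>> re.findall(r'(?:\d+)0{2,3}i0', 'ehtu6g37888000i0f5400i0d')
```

Pattern: one or more of a digit (non-capturing group); then 2 to 3 of the literal '0', then the literal 'i0'.
Walking the string: at [6:16] → '37888000i0'; at [17:23] → '5400i0'.
With no groups in the pattern, `findall` gives back each whole match — 2 here.

['37888000i0', '5400i0']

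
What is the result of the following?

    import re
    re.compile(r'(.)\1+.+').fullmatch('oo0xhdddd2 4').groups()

('o',)

The match spans [0:12] → 'oo0xhdddd2 4'.
Captured: group 1 = 'o'.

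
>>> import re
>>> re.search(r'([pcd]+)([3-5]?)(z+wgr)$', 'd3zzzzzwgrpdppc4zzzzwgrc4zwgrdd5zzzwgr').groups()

('dd', '5', 'zzzwgr')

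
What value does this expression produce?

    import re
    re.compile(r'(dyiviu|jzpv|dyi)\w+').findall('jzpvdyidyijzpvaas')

Scanning left to right: at [0:17] match 'jzpvdyidyijzpvaas', group 1 = 'jzpv'.
One capturing group, so `findall` returns just the captured substring from the one match — 1 in all.

['jzpv']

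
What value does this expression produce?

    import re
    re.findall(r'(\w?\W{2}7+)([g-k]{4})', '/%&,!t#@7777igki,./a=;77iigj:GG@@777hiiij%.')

[('t#@7777', 'igki'), ('a=;77', 'iigj'), ('G@@777', 'hiii')]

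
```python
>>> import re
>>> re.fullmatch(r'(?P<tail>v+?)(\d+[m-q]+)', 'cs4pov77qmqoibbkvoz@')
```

None

`re.fullmatch` requires the pattern to consume the entire string.
Here the string isn't matched end-to-end, so the call returns None.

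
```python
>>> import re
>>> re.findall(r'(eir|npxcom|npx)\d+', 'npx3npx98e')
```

One capturing group, so `findall` returns just the captured substring from each match — 2 in all.

['npx', 'npx']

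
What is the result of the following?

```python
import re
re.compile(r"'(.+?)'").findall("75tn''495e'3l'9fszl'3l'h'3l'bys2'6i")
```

["'495e", '9fszl', 'h', 'bys2']

`findall` collects group 1 from each match (4 total).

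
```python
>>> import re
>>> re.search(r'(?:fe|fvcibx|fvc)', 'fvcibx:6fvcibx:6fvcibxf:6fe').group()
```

Branches in `(...|...)` are attempted left-to-right; the first branch that allows the whole pattern to succeed is taken.
`re.search` tries every starting position until one works.
The match spans [0:6] → 'fvcibx'.

'fvcibx'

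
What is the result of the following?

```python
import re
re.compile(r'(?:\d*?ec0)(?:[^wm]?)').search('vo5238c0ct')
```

None

Here no position works, so the call returns None.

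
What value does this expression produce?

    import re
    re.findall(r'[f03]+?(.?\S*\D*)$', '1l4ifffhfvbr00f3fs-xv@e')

['ffhfvbr00f3fs-xv@e']

This matches one or more of one of [f03] (lazy); then optionally any character, then zero or more of a non-whitespace character, then zero or more of a non-digit (captured); then anchored at the end.
Because there's exactly one group, `findall` drops the full match and keeps group 1 from the one hit.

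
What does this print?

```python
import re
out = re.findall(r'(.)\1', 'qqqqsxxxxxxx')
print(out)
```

['q', 'q', 'x', 'x', 'x']

`\1` is not a pattern — it's the concrete string captured by group 1, re-applied verbatim.
Matches: at [0:2] match 'qq', group 1 = 'q'; at [2:4] match 'qq', group 1 = 'q'; at [5:7] match 'xx', group 1 = 'x'; at [7:9] match 'xx', group 1 = 'x'; at [9:11] match 'xx', group 1 = 'x'.
One capturing group, so `findall` returns just the captured substring from each match — 5 in all.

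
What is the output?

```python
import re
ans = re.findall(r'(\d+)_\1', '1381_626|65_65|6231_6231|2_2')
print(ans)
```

A backreference is literal: `\1` must see the identical characters the first group matched.
Walking the string: at [9:14] match '65_65', group 1 = '65'; at [15:24] match '6231_6231', group 1 = '6231'; at [25:28] match '2_2', group 1 = '2'.
With a single group, `findall` returns only what that group captured — 3 items.

['65', '6231', '2']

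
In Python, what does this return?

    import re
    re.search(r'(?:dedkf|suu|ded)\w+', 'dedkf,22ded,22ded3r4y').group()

'dedkf'

The match spans [0:5] → 'dedkf'.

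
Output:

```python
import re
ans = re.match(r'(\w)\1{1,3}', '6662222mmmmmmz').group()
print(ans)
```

666

With `match`, the pattern is implicitly anchored at the beginning.
The match spans [0:3] → '666'.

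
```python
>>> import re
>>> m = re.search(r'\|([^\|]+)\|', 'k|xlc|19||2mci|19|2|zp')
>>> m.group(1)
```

The match spans [1:6] → '|xlc|'.
Captured: group 1 = 'xlc'.

'xlc'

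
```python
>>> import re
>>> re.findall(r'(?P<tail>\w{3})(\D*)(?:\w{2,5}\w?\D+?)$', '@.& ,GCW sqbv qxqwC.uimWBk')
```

This matches exactly 3 of a word character (captured as 'tail'); then zero or more of a non-digit (captured); then 2 to 5 of a word character, then optionally a word character, then one or more of a non-digit (lazy) (non-capturing group); then anchored at the end.
Scanning left to right: at [5:26] match 'GCW sqbv qxqwC.uimWBk', groups = ('GCW', ' sqbv qxqwC.uim').
2 groups means the one result is a tuple of 2 captured strings — 1 here.

[('GCW', ' sqbv qxqwC.uim')]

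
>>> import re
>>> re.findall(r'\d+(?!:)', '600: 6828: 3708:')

['60', '682', '370']

Because the assertion is negative and zero-width, positions next to the forbidden text are skipped.
Scanning left to right: at [0:2] → '60'; at [5:8] → '682'; at [11:14] → '370'.
`findall` yields the raw match text (3 of them) because the pattern has no groups.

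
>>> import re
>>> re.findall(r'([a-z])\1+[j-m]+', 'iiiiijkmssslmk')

['i', 's']

The backreference `\1` re-matches whatever the first group consumed, character for character.
Scanning left to right: at [0:8] match 'iiiiijkm', group 1 = 'i'; at [8:14] match 'ssslmk', group 1 = 's'.
With a single group, `findall` returns only what that group captured — 2 items.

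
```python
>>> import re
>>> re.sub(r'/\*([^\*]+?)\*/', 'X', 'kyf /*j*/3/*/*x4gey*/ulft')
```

'kyf X3/*Xulft'

Matches: at [4:9] → '/*j*/'; at [12:21] → '/*x4gey*/'.
Each match is replaced by 'X'.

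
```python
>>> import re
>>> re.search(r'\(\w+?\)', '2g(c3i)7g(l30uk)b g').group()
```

'(c3i)'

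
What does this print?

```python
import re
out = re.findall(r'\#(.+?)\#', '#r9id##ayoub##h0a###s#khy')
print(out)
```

Because the quantifier is non-greedy, it stops expanding at the earliest point where the rest of the pattern can succeed.
One capturing group, so `findall` returns just the captured substring from each match — 4 in all.

['r9id', 'ayoub', 'h0a', '#s']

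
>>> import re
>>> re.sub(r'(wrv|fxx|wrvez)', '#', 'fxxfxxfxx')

Every occurrence is swapped for '#'.

'###'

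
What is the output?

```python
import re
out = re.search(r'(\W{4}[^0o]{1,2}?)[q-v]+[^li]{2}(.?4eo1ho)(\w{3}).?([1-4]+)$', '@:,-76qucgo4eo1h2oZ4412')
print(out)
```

None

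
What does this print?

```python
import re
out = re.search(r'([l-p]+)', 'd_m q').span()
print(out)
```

(2, 3)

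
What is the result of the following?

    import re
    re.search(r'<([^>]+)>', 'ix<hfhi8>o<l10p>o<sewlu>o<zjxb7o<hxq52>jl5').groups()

('hfhi8',)

`re.search` scans for the first position where the pattern succeeds.
The match spans [2:9] → '<hfhi8>'.
Captured: group 1 = 'hfhi8'.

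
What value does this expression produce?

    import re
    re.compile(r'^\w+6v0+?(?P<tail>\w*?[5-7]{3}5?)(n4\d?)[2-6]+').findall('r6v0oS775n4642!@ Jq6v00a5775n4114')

This matches anchored at the start of the string; then one or more of a word character, then the literal '6v', then one or more of the literal '0' (lazy); then zero or more of a word character (lazy), then exactly 3 of a character in [5-7], then optionally the literal '5' (captured as 'tail'); then the literal 'n4', then optionally a digit (captured); then one or more of a character in [2-6].
Matches: at [0:14] match 'r6v0oS775n4642', groups = ('oS775', 'n46').
`findall` packs the 2 group values into a tuple for every match.

[('oS775', 'n46')]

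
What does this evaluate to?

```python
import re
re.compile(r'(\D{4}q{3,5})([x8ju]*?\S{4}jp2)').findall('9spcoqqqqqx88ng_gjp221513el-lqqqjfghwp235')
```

[('spcoqqqqq', 'x88ng_gjp2')]

Multiple groups make `findall` return tuples — one 2-tuple for the one match.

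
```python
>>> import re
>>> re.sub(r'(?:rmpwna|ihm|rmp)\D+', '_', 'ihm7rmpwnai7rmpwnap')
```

'ihm7_7_'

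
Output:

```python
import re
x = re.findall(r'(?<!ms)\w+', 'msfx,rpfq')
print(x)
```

Because the assertion is negative and zero-width, positions next to the forbidden text are skipped.
Walking the string: at [0:4] → 'msfx'; at [5:9] → 'rpfq'.
`findall` yields the raw match text (2 of them) because the pattern has no groups.

['msfx', 'rpfq']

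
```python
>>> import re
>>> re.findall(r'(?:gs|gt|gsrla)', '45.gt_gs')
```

Matches: at [3:5] → 'gt'; at [6:8] → 'gs'.
`findall` yields the raw match text (2 of them) because the pattern has no groups.

['gt', 'gs']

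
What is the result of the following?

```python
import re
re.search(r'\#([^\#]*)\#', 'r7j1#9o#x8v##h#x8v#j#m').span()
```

(4, 8)

The match spans [4:8] → '#9o#'.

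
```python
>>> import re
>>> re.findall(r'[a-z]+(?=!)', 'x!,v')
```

['x']

The positive lookaround only admits positions where the adjacent text matches; those characters stay outside the span.
Since nothing is captured, `findall` lists the 1 matched substring directly.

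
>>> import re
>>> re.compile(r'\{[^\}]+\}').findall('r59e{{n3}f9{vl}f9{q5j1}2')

['{{n3}', '{vl}', '{q5j1}']

Matches: at [4:9] → '{{n3}'; at [11:15] → '{vl}'; at [17:23] → '{q5j1}'.
`findall` yields the raw match text (3 of them) because the pattern has no groups.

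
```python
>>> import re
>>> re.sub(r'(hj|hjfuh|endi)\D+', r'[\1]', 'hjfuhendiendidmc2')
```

'[hj]2'

Alternation isn't longest-match — the leftmost alternative that fits at this position is chosen.
Matches: at [0:16] → 'hjfuhendiendidmc'.
`\1` in the replacement pulls in group 1's text for each match.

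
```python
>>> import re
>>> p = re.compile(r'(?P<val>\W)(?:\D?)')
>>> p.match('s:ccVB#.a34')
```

None

`re.match` only tries the pattern at the start of the string.
Here the pattern fails at index 0, so the call returns None.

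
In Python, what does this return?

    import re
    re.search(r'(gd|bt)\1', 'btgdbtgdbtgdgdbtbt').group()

'gdgd'

After group 1 captures some text, `\1` only succeeds where that same text appears again.
The match spans [10:14] → 'gdgd'.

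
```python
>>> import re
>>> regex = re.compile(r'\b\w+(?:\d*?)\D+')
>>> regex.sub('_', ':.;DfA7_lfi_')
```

This matches a word boundary (`\b`, zero-width); then one or more of a word character; then zero or more of a digit (lazy) (non-capturing group); then one or more of a non-digit.
Matches: at [3:12] → 'DfA7_lfi_'.
Every occurrence is swapped for '_'.

':.;_'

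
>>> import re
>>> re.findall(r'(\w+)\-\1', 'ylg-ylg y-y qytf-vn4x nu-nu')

The backreference `\1` re-matches whatever the first group consumed, character for character.
Scanning left to right: at [0:7] match 'ylg-ylg', group 1 = 'ylg'; at [8:11] match 'y-y', group 1 = 'y'; at [22:27] match 'nu-nu', group 1 = 'nu'.
`findall` collects group 1 from each match (3 total).

['ylg', 'y', 'nu']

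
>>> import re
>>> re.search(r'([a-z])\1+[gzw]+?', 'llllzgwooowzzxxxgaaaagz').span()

(0, 5)

A backreference is literal: `\1` must see the identical characters the first group matched.
`search` walks the string left to right and returns the first match it finds.
The match spans [0:5] → 'llllz'.
Captured: group 1 = 'l'.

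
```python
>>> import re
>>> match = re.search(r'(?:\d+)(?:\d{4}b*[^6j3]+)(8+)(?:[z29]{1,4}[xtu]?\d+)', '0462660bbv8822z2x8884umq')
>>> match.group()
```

'0462660bbv8822z2x8884'

Pattern: one or more of a digit (non-capturing group); then exactly 4 of a digit, then zero or more of the literal 'b', then one or more of any character except [6j3] (non-capturing group); then one or more of a literal '8' (captured); then 1 to 4 of one of [z29], then optionally one of [xtu], then one or more of a digit (non-capturing group).
The match spans [0:21] → '0462660bbv8822z2x8884'.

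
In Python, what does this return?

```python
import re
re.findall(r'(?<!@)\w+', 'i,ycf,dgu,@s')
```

['i', 'ycf', 'dgu']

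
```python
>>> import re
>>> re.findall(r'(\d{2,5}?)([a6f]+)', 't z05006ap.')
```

[('0500', '6a')]

A `+?`/`*?`/`{m,n}?` starts at its minimum and grows only as far as needed for what follows to match.
Multiple groups make `findall` return tuples — one 2-tuple for the one match.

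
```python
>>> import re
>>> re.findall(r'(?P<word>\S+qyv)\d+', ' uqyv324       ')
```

['uqyv']

Pattern: one or more of a non-whitespace character, then the literal 'qyv' (captured as 'word'); then one or more of a digit.
`findall` collects group 1 from the one match (1 total).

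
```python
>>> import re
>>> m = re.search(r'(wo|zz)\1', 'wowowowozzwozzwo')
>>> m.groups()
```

('wo',)

A backreference is literal: `\1` must see the identical characters the first group matched.
Unlike `match`, `search` isn't anchored — it looks for the pattern anywhere in the string.
The match spans [0:4] → 'wowo'.
Captured: group 1 = 'wo'.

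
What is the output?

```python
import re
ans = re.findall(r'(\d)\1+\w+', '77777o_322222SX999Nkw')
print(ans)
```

`\1` has to match the exact text group 1 already captured.
One capturing group, so `findall` returns just the captured substring from the one match — 1 in all.

['7']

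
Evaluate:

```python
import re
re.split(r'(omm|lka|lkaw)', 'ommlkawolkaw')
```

['', 'omm', '', 'lka', 'wo', 'lka', 'w']

Alternation tries branches left to right and keeps the first one that lets the overall match succeed at that position.
With a capturing group present, the delimiter's captured portion is kept in the result list.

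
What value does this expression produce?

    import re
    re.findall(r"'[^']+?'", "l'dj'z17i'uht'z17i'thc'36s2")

["'dj'", "'uht'", "'thc'"]

Matches: at [1:5] → "'dj'"; at [9:14] → "'uht'"; at [18:23] → "'thc'".
`findall` yields the raw match text (3 of them) because the pattern has no groups.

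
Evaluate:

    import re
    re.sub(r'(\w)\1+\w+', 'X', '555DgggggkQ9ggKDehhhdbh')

'X'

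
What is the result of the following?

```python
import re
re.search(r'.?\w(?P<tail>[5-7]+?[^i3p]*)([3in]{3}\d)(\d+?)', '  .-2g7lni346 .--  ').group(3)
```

The match spans [4:13] → '2g7lni346'.
Captured: group 1 = '7l', group 2 = 'ni34', group 3 = '6'.

'6'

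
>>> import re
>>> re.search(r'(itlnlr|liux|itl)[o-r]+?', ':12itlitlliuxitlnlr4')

None

Unlike `match`, `search` isn't anchored — it looks for the pattern anywhere in the string.
Here the pattern never matches, so the call returns None.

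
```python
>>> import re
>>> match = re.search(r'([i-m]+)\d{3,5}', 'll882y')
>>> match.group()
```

Pattern: one or more of a character in [i-m] (captured); then 3 to 5 of a digit.
`re.search` tries every starting position until one works.
The match spans [0:5] → 'll882'.
Captured: group 1 = 'll'.

'll882'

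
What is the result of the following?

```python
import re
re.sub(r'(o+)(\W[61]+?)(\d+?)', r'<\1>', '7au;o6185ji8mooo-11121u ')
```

'7au;o6185ji8m<ooo>121u '

With the lazy modifier that quantifier settles for the fewest repetitions that let the rest of the pattern succeed (the atoms after it are unaffected and can still be greedy).
The replacement refers to a captured group, so each match is rewritten using its own captured text.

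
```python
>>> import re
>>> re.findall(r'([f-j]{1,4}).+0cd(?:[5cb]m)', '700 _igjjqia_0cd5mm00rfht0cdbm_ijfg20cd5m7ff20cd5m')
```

This matches 1 to 4 of a character in [f-j] (captured); then one or more of any character, then the literal '0cd'; then one of [5cb], then the literal 'm' (non-capturing group).
`findall` collects group 1 from the one match (1 total).

['igjj']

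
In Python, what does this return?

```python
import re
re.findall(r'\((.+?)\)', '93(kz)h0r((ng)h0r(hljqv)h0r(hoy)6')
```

`findall` collects group 1 from each match (4 total).

['kz', '(ng', 'hljqv', 'hoy']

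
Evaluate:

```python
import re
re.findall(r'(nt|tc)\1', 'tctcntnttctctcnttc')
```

After group 1 captures some text, `\1` only succeeds where that same text appears again.
With a single group, `findall` returns only what that group captured — 3 items.

['tc', 'nt', 'tc']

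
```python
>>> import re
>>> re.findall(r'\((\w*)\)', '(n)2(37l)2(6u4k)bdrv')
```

['n', '37l', '6u4k']

`findall` collects group 1 from each match (3 total).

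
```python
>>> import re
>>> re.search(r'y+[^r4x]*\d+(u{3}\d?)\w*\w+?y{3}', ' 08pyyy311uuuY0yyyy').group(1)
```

'uuu'

This matches one or more of a literal 'y', then zero or more of any character except [r4x], then one or more of a digit; then exactly 3 of a literal 'u', then optionally a digit (captured); then zero or more of a word character, then one or more of a word character (lazy), then exactly 3 of a literal 'y'.
Unlike `match`, `search` isn't anchored — it looks for the pattern anywhere in the string.
The match spans [4:19] → 'yyy311uuuY0yyyy'.
Captured: group 1 = 'uuu'.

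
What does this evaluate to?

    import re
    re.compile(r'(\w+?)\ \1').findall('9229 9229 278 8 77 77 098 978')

`\1` is not a pattern — it's the concrete string captured by group 1, re-applied verbatim.
Scanning left to right: at [0:9] match '9229 9229', group 1 = '9229'; at [12:15] match '8 8', group 1 = '8'; at [16:21] match '77 77', group 1 = '77'.
With a single group, `findall` returns only what that group captured — 3 items.

['9229', '8', '77']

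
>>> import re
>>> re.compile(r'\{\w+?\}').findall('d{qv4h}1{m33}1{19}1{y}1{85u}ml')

['{qv4h}', '{m33}', '{19}', '{y}', '{85u}']

No capturing groups, so `findall` returns the 5 full match strings.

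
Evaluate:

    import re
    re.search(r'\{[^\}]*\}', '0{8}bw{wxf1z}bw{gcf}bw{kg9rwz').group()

'{8}'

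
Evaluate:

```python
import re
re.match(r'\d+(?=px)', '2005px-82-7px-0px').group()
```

'2005'

The positive lookaround only admits positions where the adjacent text matches; those characters stay outside the span.
With `match`, the pattern is implicitly anchored at the beginning.
The match spans [0:4] → '2005'.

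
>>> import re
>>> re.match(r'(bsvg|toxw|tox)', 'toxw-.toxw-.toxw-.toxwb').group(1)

'toxw'

The match spans [0:4] → 'toxw'.
Captured: group 1 = 'toxw'.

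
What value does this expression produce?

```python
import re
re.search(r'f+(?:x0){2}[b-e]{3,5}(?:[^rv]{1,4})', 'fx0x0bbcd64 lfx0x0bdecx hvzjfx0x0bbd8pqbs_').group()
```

The pattern matches one or more of a literal 'f'; then the literal 'x0' repeated 2 times, then 3 to 5 of a character in [b-e]; then 1 to 4 of any character except [rv] (non-capturing group).
`re.search` tries every starting position until one works.
The match spans [0:13] → 'fx0x0bbcd64 l'.

'fx0x0bbcd64 l'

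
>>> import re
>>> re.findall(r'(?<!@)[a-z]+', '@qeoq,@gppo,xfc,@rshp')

['eoq', 'ppo', 'xfc', 'shp']

The negative lookahead/lookbehind blocks any match where the forbidden context is present.
No capturing groups, so `findall` returns the 4 full match strings.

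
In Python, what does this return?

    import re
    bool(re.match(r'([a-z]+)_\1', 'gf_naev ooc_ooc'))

False

`\1` has to match the exact text group 1 already captured.
`re.match` only tries the pattern at the start of the string.
Here the string doesn't start with a match, so the call returns None, and `bool(None)` is False.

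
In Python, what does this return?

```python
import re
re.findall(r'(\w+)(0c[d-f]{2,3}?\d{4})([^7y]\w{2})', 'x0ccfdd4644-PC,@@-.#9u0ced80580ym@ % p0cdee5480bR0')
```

The pattern matches one or more of a word character (captured); then the literal '0c', then 2 to 3 of a character in [d-f] (lazy), then exactly 4 of a digit (captured); then any character except [7y], then exactly 2 of a word character (captured).
3 groups means each result is a tuple of 3 captured strings — 2 here.

[('9u', '0ced8058', '0ym'), ('p', '0cdee5480', 'bR0')]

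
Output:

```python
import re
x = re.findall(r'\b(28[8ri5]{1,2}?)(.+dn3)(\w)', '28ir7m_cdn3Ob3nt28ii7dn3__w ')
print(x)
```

[('28i', 'r7m_cdn3Ob3nt28ii7dn3', '_')]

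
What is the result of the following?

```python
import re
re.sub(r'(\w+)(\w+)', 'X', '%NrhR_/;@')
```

'%X/;@'

This matches one or more of a word character (captured); then one or more of a word character (captured).
Matches: at [1:6] → 'NrhR_'.
Each match is replaced by 'X'.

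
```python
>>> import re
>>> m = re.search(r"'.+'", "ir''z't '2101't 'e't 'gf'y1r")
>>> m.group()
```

"''z't '2101't 'e't 'gf'"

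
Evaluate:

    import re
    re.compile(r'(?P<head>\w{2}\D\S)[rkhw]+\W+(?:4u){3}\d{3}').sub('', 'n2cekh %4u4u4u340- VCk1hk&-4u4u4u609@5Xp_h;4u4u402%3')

Pattern: exactly 2 of a word character, then a non-digit, then a non-whitespace character (captured as 'head'); then one or more of one of [rkhw], then one or more of a non-word character, then the literal '4u' repeated 3 times; then exactly 3 of a digit.
Each match is replaced by ''.

'- @5Xp_h;4u4u402%3'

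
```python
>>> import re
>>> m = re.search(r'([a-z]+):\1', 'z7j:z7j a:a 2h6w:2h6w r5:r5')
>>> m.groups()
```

`\1` has to match the exact text group 1 already captured.
`re.search` scans for the first position where the pattern succeeds.
The match spans [8:11] → 'a:a'.
Captured: group 1 = 'a'.

('a',)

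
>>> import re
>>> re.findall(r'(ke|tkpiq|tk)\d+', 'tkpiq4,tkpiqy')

Matches: at [0:6] match 'tkpiq4', group 1 = 'tkpiq'.
One capturing group, so `findall` returns just the captured substring from the one match — 1 in all.

['tkpiq']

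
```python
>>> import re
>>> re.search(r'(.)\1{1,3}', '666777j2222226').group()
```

'666'

`\1` is not a pattern — it's the concrete string captured by group 1, re-applied verbatim.
The match spans [0:3] → '666'.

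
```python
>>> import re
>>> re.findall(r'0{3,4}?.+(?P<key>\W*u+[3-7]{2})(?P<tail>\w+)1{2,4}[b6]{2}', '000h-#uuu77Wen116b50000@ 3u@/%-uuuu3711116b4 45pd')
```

[('u37', '11')]

This matches 3 to 4 of a literal '0' (lazy), then one or more of any character; then zero or more of a non-word character, then one or more of a literal 'u', then exactly 2 of a character in [3-7] (captured as 'key'); then one or more of a word character (captured as 'tail'); then 2 to 4 of the literal '1', then exactly 2 of one of [b6].
Matches: at [0:43] match '000h-#uuu77Wen116b50000@ 3u@/%-uuuu3711116b', groups = ('u37', '11').
2 groups means the one result is a tuple of 2 captured strings — 1 here.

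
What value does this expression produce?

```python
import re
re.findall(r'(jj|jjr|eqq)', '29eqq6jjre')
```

Alternation tries branches left to right and keeps the first one that lets the overall match succeed at that position.
Scanning left to right: at [2:5] match 'eqq', group 1 = 'eqq'; at [6:8] match 'jj', group 1 = 'jj'.
`findall` collects group 1 from each match (2 total).

['eqq', 'jj']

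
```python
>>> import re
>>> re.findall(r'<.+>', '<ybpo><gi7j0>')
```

['<ybpo><gi7j0>']

No capturing groups, so `findall` returns the 1 full match string.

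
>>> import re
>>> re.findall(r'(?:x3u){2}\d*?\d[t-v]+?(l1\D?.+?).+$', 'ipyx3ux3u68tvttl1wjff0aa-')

['l1wj']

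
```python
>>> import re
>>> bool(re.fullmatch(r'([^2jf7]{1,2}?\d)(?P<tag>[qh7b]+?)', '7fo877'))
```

False

The pattern matches 1 to 2 of any character except [2jf7] (lazy), then a digit (captured); then one or more of one of [qh7b] (lazy) (captured as 'tag').
`re.fullmatch` requires the pattern to consume the entire string.
Here the string isn't matched end-to-end, so the call returns None, and `bool(None)` is False.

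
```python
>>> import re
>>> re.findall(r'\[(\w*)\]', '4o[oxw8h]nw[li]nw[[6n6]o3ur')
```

Because there's exactly one group, `findall` drops the full match and keeps group 1 from each hit.

['oxw8h', 'li', '6n6']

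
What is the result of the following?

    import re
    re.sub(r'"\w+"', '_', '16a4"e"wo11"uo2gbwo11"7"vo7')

`sub` substitutes '_' at each match site.

'16a4_wo11_7"vo7'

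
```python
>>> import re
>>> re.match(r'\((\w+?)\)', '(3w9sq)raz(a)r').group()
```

'(3w9sq)'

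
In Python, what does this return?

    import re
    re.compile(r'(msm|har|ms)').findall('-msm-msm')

The regex engine tests alternatives in the order written; an earlier branch that matches wins even if a later one would match more.
Because there's exactly one group, `findall` drops the full match and keeps group 1 from each hit.

['msm', 'msm']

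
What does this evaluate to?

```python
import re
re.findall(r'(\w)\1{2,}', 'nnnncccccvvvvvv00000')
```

After group 1 captures some text, `\1` only succeeds where that same text appears again.
Because there's exactly one group, `findall` drops the full match and keeps group 1 from each hit.

['n', 'c', 'v', '0']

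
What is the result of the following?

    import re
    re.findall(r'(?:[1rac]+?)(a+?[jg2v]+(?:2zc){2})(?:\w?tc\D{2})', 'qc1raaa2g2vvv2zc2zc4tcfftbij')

The pattern matches one or more of one of [1rac] (lazy) (non-capturing group); then one or more of a literal 'a' (lazy), then one or more of one of [jg2v], then the literal '2zc' repeated 2 times (captured); then optionally a word character, then the literal 'tc', then exactly 2 of a non-digit (non-capturing group).
A `+?`/`*?`/`{m,n}?` starts at its minimum and grows only as far as needed for what follows to match.
Walking the string: at [1:24] match 'c1raaa2g2vvv2zc2zc4tcff', group 1 = 'aaa2g2vvv2zc2zc'.
`findall` collects group 1 from the one match (1 total).

['aaa2g2vvv2zc2zc']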